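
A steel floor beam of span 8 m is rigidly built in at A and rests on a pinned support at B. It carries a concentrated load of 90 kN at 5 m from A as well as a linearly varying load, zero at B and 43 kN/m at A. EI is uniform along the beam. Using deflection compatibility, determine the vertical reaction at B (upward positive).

Release the roller at B. Primary structure: cantilever fixed at A.
Free-end deflection of the primary structure under the applied loading (downward +):
  point load 90 at a = 5: Pa²(3L − a)/(6EI) = 7125/EI
  triangular load, peak 43 at the fixed end: w₀L⁴/(30EI) = 5871/EI
  δ_0 = 12996/EI
Flexibility coefficient — unit upward force at B: δ_{BB} = L³/(3EI) = 170.7/EI.
The prop prevents deflection at B: R_B = δ_0/δ_{BB} = 12996/170.7 = 76.15 kN.

R_B = 76.15 kN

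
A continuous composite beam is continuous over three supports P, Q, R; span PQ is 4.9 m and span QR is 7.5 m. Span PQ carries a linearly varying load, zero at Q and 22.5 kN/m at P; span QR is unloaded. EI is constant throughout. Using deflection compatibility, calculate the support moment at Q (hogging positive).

Release continuity at Q by inserting a hinge; the redundant is the internal moment M_Q. The primary structure is two simply-supported spans PQ and QR.
Rotations at Q on the released spans (each span's end-slope, ×1/EI):
  span PQ: triangular load, peak 22.5: 7w₀L³/(360EI) = 51.47/EI
  relative rotation θ_0 = (51.47 + 0)/EI = 51.47/EI
A unit hogging moment at Q produces rotation L₁/(3EI) + L₂/(3EI) = 4.133/EI.
Slope continuity at Q: θ_0 = M_Q·4.133/EI, so M_Q = 51.47/4.133 = 12.45 kN·m (hogging).

M_Q = 12.45 kN·m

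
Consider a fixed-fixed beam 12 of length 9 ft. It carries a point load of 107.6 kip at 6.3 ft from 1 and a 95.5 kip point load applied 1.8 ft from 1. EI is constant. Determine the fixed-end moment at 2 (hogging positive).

M_2 = 169.9 kip·ft

Release both end moments; the primary structure is a simply-supported span 12 with redundants M_1 and M_2.
On the primary (simply-supported) span, the end slopes from the loading are:
  at 1: point load 107.6 at a = 6.3: Pab(L + b)/(6LEI) = 396.6/EI
  at 2: point load 107.6 at a = 6.3: Pab(L + a)/(6LEI) = 518.6/EI
  at 1: point load 95.5 at a = 1.8: Pab(L + b)/(6LEI) = 371.3/EI
  at 2: point load 95.5 at a = 1.8: Pab(L + a)/(6LEI) = 247.5/EI
  θ_10 = 767.9/EI,  θ_20 = 766.1/EI
Flexibility coefficients: a unit moment at one end gives L/(3EI) there and L/(6EI) at the far end, so f₁₁ = f₂₂ = 3/EI and f₁₂ = f₂₁ = 1.5/EI.
Compatibility — zero rotation at each built-in end:
  3 M_1 + 1.5 M_2 = 767.9
  1.5 M_1 + 3 M_2 = 766.1
Solving the pair gives M_1 = 171 kip·ft and M_2 = 169.9 kip·ft (hogging).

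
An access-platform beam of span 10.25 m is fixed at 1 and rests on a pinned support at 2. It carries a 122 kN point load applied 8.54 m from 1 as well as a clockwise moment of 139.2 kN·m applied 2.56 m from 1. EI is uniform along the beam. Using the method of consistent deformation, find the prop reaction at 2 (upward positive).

Remove the prop at 2; the released (primary) structure is a cantilever built in at 1.
Free-end deflection of the primary structure under the applied loading (downward +):
  point load 122 at a = 8.54: Pa²(3L − a)/(6EI) = 32936/EI
  clockwise couple 139.2 at a = 2.56: M₀a(2L − a)/(2EI) = 3196/EI
  δ_0 = 36133/EI
Tip deflection under a unit load at 2: L³/(3EI) = 359/EI.
Compatibility at 2: δ_0 − R_2·δ_{22} = 0, so R_2 = 36133/359 = 100.7 kN.

R_2 = 100.7 kN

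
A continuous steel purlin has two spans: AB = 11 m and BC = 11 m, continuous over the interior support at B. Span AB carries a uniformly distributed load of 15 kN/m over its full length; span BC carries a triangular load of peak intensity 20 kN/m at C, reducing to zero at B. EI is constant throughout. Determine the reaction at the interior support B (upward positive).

Insert a hinge at B; M_B is the redundant, and each span becomes simply supported.
End slopes at the hinge B, treating each span as simply supported:
  span AB: UDL 15: wL³/(24EI) = 831.9/EI
  span BC: triangular load, peak 20: 7w₀L³/(360EI) = 517.6/EI
  relative rotation θ_0 = (831.9 + 517.6)/EI = 1349/EI
A unit hogging moment at B produces rotation L₁/(3EI) + L₂/(3EI) = 7.333/EI.
Compatibility: M_B·(L₁+L₂)/(3EI) = θ_0, giving M_B = 184 kN·m (hogging).
Span AB, ΣM about A with M_B applied at B: R_B^{AB}·11 = 907.5 + 184, so R_B^{AB} = 99.23 kN and R_A = 165 − 99.23 = 65.77 kN.
Span BC, ΣM about C: R_B^{BC}·11 = 403.3 + 184, so R_B^{BC} = 53.4 kN and R_C = 110 − 53.4 = 56.6 kN.
R_B = 99.23 + 53.4 = 152.6 kN.

R_B = 152.6 kN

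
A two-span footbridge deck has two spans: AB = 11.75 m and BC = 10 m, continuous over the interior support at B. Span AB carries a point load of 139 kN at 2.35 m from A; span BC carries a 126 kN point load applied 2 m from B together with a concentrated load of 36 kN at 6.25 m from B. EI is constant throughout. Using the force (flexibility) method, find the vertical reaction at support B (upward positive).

R_B = 178.2 kN

Release continuity at B by inserting a hinge; the redundant is the internal moment M_B. The primary structure is two simply-supported spans AB and BC.
Discontinuity in slope at B on the released structure — sum the simple-span end rotations:
  span AB: point load 139 at a = 2.35: Pab(L + a)/(6LEI) = 614.1/EI
  span BC: point load 126 at a = 2: Pab(L + b)/(6LEI) = 604.8/EI
  span BC: point load 36 at a = 6.25: Pab(L + b)/(6LEI) = 193.4/EI
  relative rotation θ_0 = (614.1 + 798.2)/EI = 1412/EI
A unit hogging moment at B produces rotation L₁/(3EI) + L₂/(3EI) = 7.25/EI.
Compatibility: M_B·(L₁+L₂)/(3EI) = θ_0, giving M_B = 194.8 kN·m (hogging).
Span AB, ΣM about A with M_B applied at B: R_B^{AB}·11.75 = 326.6 + 194.8, so R_B^{AB} = 44.38 kN and R_A = 139 − 44.38 = 94.62 kN.
Span BC, ΣM about C: R_B^{BC}·10 = 1143 + 194.8, so R_B^{BC} = 133.8 kN and R_C = 162 − 133.8 = 28.22 kN.
R_B = 44.38 + 133.8 = 178.2 kN.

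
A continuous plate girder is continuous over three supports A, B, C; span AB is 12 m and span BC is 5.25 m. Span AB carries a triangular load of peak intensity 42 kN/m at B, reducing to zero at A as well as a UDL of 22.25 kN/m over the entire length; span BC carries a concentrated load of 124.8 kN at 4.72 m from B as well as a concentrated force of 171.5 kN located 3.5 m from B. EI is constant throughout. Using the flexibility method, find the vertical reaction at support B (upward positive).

R_B = 538.2 kN

Release continuity at B by inserting a hinge; the redundant is the internal moment M_B. The primary structure is two simply-supported spans AB and BC.
Rotations at B on the released spans (each span's end-slope, ×1/EI):
  span AB: triangular load, peak 42: w₀L³/(45EI) = 1613/EI
  span AB: UDL 22.25: wL³/(24EI) = 1602/EI
  span BC: point load 124.8 at a = 4.72: Pab(L + b)/(6LEI) = 57.29/EI
  span BC: point load 171.5 at a = 3.5: Pab(L + b)/(6LEI) = 233.4/EI
  relative rotation θ_0 = (3215 + 290.7)/EI = 3506/EI
A unit hogging moment at B produces rotation L₁/(3EI) + L₂/(3EI) = 5.75/EI.
Compatibility: M_B·(L₁+L₂)/(3EI) = θ_0, giving M_B = 609.7 kN·m (hogging).
Span AB, ΣM about A with M_B applied at B: R_B^{AB}·12 = 3618 + 609.7, so R_B^{AB} = 352.3 kN and R_A = 519 − 352.3 = 166.7 kN.
Span BC, ΣM about C: R_B^{BC}·5.25 = 366.3 + 609.7, so R_B^{BC} = 185.9 kN and R_C = 296.3 − 185.9 = 110.4 kN.
R_B = 352.3 + 185.9 = 538.2 kN.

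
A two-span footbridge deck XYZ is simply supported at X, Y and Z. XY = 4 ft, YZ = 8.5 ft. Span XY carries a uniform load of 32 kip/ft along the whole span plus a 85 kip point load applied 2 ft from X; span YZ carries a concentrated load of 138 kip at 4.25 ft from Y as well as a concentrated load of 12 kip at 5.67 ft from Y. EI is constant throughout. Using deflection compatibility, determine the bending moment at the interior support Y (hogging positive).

Insert a hinge at Y; M_Y is the redundant, and each span becomes simply supported.
Rotations at Y on the released spans (each span's end-slope, ×1/EI):
  span XY: UDL 32: wL³/(24EI) = 85.33/EI
  span XY: point load 85 at a = 2: Pab(L + a)/(6LEI) = 85/EI
  span YZ: point load 138 at a = 4.25: Pab(L + b)/(6LEI) = 623.2/EI
  span YZ: point load 12 at a = 5.67: Pab(L + b)/(6LEI) = 42.78/EI
  relative rotation θ_0 = (170.3 + 665.9)/EI = 836.3/EI
A unit hogging moment at Y produces rotation L₁/(3EI) + L₂/(3EI) = 4.167/EI.
Slope continuity at Y: θ_0 = M_Y·4.167/EI, so M_Y = 836.3/4.167 = 200.7 kip·ft (hogging).

M_Y = 200.7 kip·ft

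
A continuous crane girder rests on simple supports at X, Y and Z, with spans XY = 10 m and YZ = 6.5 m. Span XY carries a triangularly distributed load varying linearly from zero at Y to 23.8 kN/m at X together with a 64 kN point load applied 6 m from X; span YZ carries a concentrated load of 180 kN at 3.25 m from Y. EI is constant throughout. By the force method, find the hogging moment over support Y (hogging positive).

Insert a hinge at Y; M_Y is the redundant, and each span becomes simply supported.
Discontinuity in slope at Y on the released structure — sum the simple-span end rotations:
  span XY: triangular load, peak 23.8: 7w₀L³/(360EI) = 462.8/EI
  span XY: point load 64 at a = 6: Pab(L + a)/(6LEI) = 409.6/EI
  span YZ: point load 180 at a = 3.25: Pab(L + b)/(6LEI) = 475.3/EI
  relative rotation θ_0 = (872.4 + 475.3)/EI = 1348/EI
A unit hogging moment at Y produces rotation L₁/(3EI) + L₂/(3EI) = 5.5/EI.
Compatibility: M_Y·(L₁+L₂)/(3EI) = θ_0, giving M_Y = 245 kN·m (hogging).

M_Y = 245 kN·m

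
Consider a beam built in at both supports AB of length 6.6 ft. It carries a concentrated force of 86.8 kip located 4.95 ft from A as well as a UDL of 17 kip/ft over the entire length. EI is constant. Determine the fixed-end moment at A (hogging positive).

Take the two fixed-end moments M_A, M_B as redundants; the released structure is the simple span AB.
Simple-span end rotations at A and B under the given loads:
  at A: point load 86.8 at a = 4.95: Pab(L + b)/(6LEI) = 147.7/EI
  at B: point load 86.8 at a = 4.95: Pab(L + a)/(6LEI) = 206.8/EI
  at A: UDL 17: wL³/(24EI) = 203.6/EI
  at B: UDL 17: wL³/(24EI) = 203.6/EI
  θ_A0 = 351.3/EI,  θ_B0 = 410.4/EI
Flexibility coefficients: a unit moment at one end gives L/(3EI) there and L/(6EI) at the far end, so f₁₁ = f₂₂ = 2.2/EI and f₁₂ = f₂₁ = 1.1/EI.
Compatibility — zero rotation at each built-in end:
  2.2 M_A + 1.1 M_B = 351.3
  1.1 M_A + 2.2 M_B = 410.4
Solving the pair gives M_A = 88.56 kip·ft and M_B = 142.3 kip·ft (hogging).

M_A = 88.56 kip·ft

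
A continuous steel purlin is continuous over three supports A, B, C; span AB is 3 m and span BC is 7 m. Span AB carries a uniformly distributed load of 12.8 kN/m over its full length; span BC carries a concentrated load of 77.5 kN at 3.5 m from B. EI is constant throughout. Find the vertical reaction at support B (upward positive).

Take M_B as the redundant. Released structure: two simple spans AB and BC with a hinge at B.
Discontinuity in slope at B on the released structure — sum the simple-span end rotations:
  span AB: UDL 12.8: wL³/(24EI) = 14.4/EI
  span BC: point load 77.5 at a = 3.5: Pab(L + b)/(6LEI) = 237.3/EI
  relative rotation θ_0 = (14.4 + 237.3)/EI = 251.7/EI
A unit hogging moment at B produces rotation L₁/(3EI) + L₂/(3EI) = 3.333/EI.
Compatibility: M_B·(L₁+L₂)/(3EI) = θ_0, giving M_B = 75.52 kN·m (hogging).
Span AB, ΣM about A with M_B applied at B: R_B^{AB}·3 = 57.6 + 75.52, so R_B^{AB} = 44.37 kN and R_A = 38.4 − 44.37 = -5.974 kN.
Span BC, ΣM about C: R_B^{BC}·7 = 271.2 + 75.52, so R_B^{BC} = 49.54 kN and R_C = 77.5 − 49.54 = 27.96 kN.
R_B = 44.37 + 49.54 = 93.91 kN.

R_B = 93.91 kN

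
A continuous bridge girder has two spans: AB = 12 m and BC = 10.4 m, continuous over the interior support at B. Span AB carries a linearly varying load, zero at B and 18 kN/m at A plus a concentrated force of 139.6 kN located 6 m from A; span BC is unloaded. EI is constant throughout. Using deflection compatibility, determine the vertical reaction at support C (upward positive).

Insert a hinge at B; M_B is the redundant, and each span becomes simply supported.
End slopes at the hinge B, treating each span as simply supported:
  span AB: triangular load, peak 18: 7w₀L³/(360EI) = 604.8/EI
  span AB: point load 139.6 at a = 6: Pab(L + a)/(6LEI) = 1256/EI
  relative rotation θ_0 = (1861 + 0)/EI = 1861/EI
A unit hogging moment at B produces rotation L₁/(3EI) + L₂/(3EI) = 7.467/EI.
Compatibility: M_B·(L₁+L₂)/(3EI) = θ_0, giving M_B = 249.3 kN·m (hogging).
Span BC, ΣM about C: R_B^{BC}·10.4 = 0 + 249.3, so R_B^{BC} = 23.97 kN and R_C = 0 − 23.97 = -23.97 kN.

R_C = -23.97 kN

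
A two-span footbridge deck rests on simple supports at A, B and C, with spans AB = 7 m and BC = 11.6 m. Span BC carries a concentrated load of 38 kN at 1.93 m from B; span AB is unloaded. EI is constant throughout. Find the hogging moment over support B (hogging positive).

M_B = 34.96 kN·m

Release continuity at B by inserting a hinge; the redundant is the internal moment M_B. The primary structure is two simply-supported spans AB and BC.
Discontinuity in slope at B on the released structure — sum the simple-span end rotations:
  span BC: point load 38 at a = 1.93: Pab(L + b)/(6LEI) = 216.7/EI
  relative rotation θ_0 = (0 + 216.7)/EI = 216.7/EI
A unit hogging moment at B produces rotation L₁/(3EI) + L₂/(3EI) = 6.2/EI.
Slope continuity at B: θ_0 = M_B·6.2/EI, so M_B = 216.7/6.2 = 34.96 kN·m (hogging).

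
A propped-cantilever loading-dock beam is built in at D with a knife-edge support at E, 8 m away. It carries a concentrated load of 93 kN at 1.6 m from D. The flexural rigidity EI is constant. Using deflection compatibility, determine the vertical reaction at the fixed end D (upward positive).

R_D = 87.79 kN

Take the reaction at E as the redundant and release it; the primary structure is a cantilever fixed at D.
Primary-structure tip deflection at E by superposition:
  point load 93 at a = 1.6: Pa²(3L − a)/(6EI) = 888.8/EI
Flexibility coefficient — unit upward force at E: δ_{EE} = L³/(3EI) = 170.7/EI.
Compatibility at E: δ_0 − R_E·δ_{EE} = 0, so R_E = 888.8/170.7 = 5.208 kN.
Vertical equilibrium: R_D = ΣP − R_E = 93 − 5.208 = 87.79 kN.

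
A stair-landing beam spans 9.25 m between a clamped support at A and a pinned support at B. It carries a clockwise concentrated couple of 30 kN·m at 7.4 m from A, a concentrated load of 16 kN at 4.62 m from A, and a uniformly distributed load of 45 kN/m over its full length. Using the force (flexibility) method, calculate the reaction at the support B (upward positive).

R_B = 165.8 kN

Choose R_B as the redundant. The primary structure is the cantilever fixed at A.
Deflection at B on the released cantilever, summing each load's contribution:
  clockwise couple 30 at a = 7.4: M₀a(2L − a)/(2EI) = 1232/EI
  point load 16 at a = 4.62: Pa²(3L − a)/(6EI) = 1317/EI
  UDL 45: wL⁴/(8EI) = 41180/EI
  δ_0 = 43729/EI
Tip deflection under a unit load at B: L³/(3EI) = 263.8/EI.
The prop prevents deflection at B: R_B = δ_0/δ_{BB} = 43729/263.8 = 165.8 kN.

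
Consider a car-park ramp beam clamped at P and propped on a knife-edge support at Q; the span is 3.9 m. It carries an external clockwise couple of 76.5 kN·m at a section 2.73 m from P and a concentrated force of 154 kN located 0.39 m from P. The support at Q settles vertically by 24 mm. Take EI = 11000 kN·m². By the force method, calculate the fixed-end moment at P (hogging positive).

Choose R_Q as the redundant. The primary structure is the cantilever fixed at P.
Free-end deflection of the primary structure under the applied loading (downward +):
  clockwise couple 76.5 at a = 2.73: M₀a(2L − a)/(2EI) = 529.4/EI
  point load 154 at a = 0.39: Pa²(3L − a)/(6EI) = 44.15/EI
  δ_0 = 573.6/EI
Tip deflection under a unit load at Q: L³/(3EI) = 19.77/EI.
With EI = 11000 kN·m²: δ_0 = 0.052143 m and δ_{QQ} = 0.001798 m/kN.
Compatibility — the beam at Q must follow the support down by 0.024 m: δ_0 − R_Q·δ_{QQ} = 0.024, so R_Q = (0.052143 − 0.024)/0.001798 = 15.66 kN.
Moment equilibrium about P: M_P = Σ(load moments about P) − R_Q·L = 136.6 − 15.66×3.9 = 75.5 kN·m.

M_P = 75.5 kN·m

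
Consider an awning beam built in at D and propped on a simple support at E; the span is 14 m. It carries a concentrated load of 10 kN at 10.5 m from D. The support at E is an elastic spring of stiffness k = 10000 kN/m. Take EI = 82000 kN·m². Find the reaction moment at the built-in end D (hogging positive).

M_D = 17.19 kN·m

Take the reaction at E as the redundant and release it; the primary structure is a cantilever fixed at D.
Free-end deflection of the primary structure under the applied loading (downward +):
  point load 10 at a = 10.5: Pa²(3L − a)/(6EI) = 5788/EI
Flexibility coefficient — unit upward force at E: δ_{EE} = L³/(3EI) = 914.7/EI.
With EI = 82000 kN·m²: δ_0 = 0.070587 m and δ_{EE} = 0.011154 m/kN.
Compatibility — the spring shortens by R_E/k under the reaction it provides: δ_0 − R_E·δ_{EE} = R_E/k. With 1/k = 0.0001 m/kN, R_E = δ_0 / (δ_{EE} + 1/k) = 0.070587 / (0.011154 + 0.0001) = 6.272 kN.
Moment equilibrium about D: M_D = Σ(load moments about D) − R_E·L = 105 − 6.272×14 = 17.19 kN·m.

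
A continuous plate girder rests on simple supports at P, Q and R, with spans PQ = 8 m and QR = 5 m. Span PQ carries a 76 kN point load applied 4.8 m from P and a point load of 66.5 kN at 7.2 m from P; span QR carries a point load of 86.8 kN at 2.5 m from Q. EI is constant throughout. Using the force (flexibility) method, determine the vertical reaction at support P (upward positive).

Take M_Q as the redundant. Released structure: two simple spans PQ and QR with a hinge at Q.
End slopes at the hinge Q, treating each span as simply supported:
  span PQ: point load 76 at a = 4.8: Pab(L + a)/(6LEI) = 311.3/EI
  span PQ: point load 66.5 at a = 7.2: Pab(L + a)/(6LEI) = 121.3/EI
  span QR: point load 86.8 at a = 2.5: Pab(L + b)/(6LEI) = 135.6/EI
  relative rotation θ_0 = (432.6 + 135.6)/EI = 568.2/EI
A unit hogging moment at Q produces rotation L₁/(3EI) + L₂/(3EI) = 4.333/EI.
Compatibility: M_Q·(L₁+L₂)/(3EI) = θ_0, giving M_Q = 131.1 kN·m (hogging).
Span PQ, ΣM about P with M_Q applied at Q: R_Q^{PQ}·8 = 843.6 + 131.1, so R_Q^{PQ} = 121.8 kN and R_P = 142.5 − 121.8 = 20.66 kN.

R_P = 20.66 kN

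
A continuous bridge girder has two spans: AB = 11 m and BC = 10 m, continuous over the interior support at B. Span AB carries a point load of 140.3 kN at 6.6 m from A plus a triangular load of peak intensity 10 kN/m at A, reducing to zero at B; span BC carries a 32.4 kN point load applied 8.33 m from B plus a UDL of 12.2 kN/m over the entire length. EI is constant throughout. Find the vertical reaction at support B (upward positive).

R_B = 221.9 kN

Take M_B as the redundant. Released structure: two simple spans AB and BC with a hinge at B.
End slopes at the hinge B, treating each span as simply supported:
  span AB: point load 140.3 at a = 6.6: Pab(L + a)/(6LEI) = 1086/EI
  span AB: triangular load, peak 10: 7w₀L³/(360EI) = 258.8/EI
  span BC: point load 32.4 at a = 8.33: Pab(L + b)/(6LEI) = 87.66/EI
  span BC: UDL 12.2: wL³/(24EI) = 508.3/EI
  relative rotation θ_0 = (1345 + 596)/EI = 1941/EI
A unit hogging moment at B produces rotation L₁/(3EI) + L₂/(3EI) = 7/EI.
Compatibility: M_B·(L₁+L₂)/(3EI) = θ_0, giving M_B = 277.3 kN·m (hogging).
Span AB, ΣM about A with M_B applied at B: R_B^{AB}·11 = 1128 + 277.3, so R_B^{AB} = 127.7 kN and R_A = 195.3 − 127.7 = 67.58 kN.
Span BC, ΣM about C: R_B^{BC}·10 = 664.1 + 277.3, so R_B^{BC} = 94.14 kN and R_C = 154.4 − 94.14 = 60.26 kN.
R_B = 127.7 + 94.14 = 221.9 kN.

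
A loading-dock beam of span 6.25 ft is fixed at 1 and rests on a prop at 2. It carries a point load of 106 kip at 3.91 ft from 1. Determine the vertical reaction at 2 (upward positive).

R_2 = 49.25 kip

Choose R_2 as the redundant. The primary structure is the cantilever fixed at 1.
Downward deflection at the released point 2 due to the loads:
  point load 106 at a = 3.91: Pa²(3L − a)/(6EI) = 4008/EI
Tip deflection under a unit load at 2: L³/(3EI) = 81.38/EI.
Compatibility at 2: δ_0 − R_2·δ_{22} = 0, so R_2 = 4008/81.38 = 49.25 kip.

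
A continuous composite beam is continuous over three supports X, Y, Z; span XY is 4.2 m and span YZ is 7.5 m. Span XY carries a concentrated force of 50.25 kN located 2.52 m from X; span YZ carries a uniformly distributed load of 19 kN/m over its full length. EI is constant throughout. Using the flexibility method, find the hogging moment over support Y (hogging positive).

M_Y = 100.2 kN·m

Take M_Y as the redundant. Released structure: two simple spans XY and YZ with a hinge at Y.
Rotations at Y on the released spans (each span's end-slope, ×1/EI):
  span XY: point load 50.25 at a = 2.52: Pab(L + a)/(6LEI) = 56.73/EI
  span YZ: UDL 19: wL³/(24EI) = 334/EI
  relative rotation θ_0 = (56.73 + 334)/EI = 390.7/EI
A unit hogging moment at Y produces rotation L₁/(3EI) + L₂/(3EI) = 3.9/EI.
Compatibility: M_Y·(L₁+L₂)/(3EI) = θ_0, giving M_Y = 100.2 kN·m (hogging).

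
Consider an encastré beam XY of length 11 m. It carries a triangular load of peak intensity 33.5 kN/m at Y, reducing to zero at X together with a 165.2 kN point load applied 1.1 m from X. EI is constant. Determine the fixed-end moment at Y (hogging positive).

M_Y = 219 kN·m

Take the two fixed-end moments M_X, M_Y as redundants; the released structure is the simple span XY.
On the primary (simply-supported) span, the end slopes from the loading are:
  at X: triangular load, peak 33.5: 7w₀L³/(360EI) = 867/EI
  at Y: triangular load, peak 33.5: w₀L³/(45EI) = 990.9/EI
  at X: point load 165.2 at a = 1.1: Pab(L + b)/(6LEI) = 569.7/EI
  at Y: point load 165.2 at a = 1.1: Pab(L + a)/(6LEI) = 329.8/EI
  θ_X0 = 1437/EI,  θ_Y0 = 1321/EI
Flexibility coefficients: a unit moment at one end gives L/(3EI) there and L/(6EI) at the far end, so f₁₁ = f₂₂ = 3.667/EI and f₁₂ = f₂₁ = 1.833/EI.
Compatibility — zero rotation at each built-in end:
  3.667 M_X + 1.833 M_Y = 1437
  1.833 M_X + 3.667 M_Y = 1321
Solving the pair gives M_X = 282.3 kN·m and M_Y = 219 kN·m (hogging).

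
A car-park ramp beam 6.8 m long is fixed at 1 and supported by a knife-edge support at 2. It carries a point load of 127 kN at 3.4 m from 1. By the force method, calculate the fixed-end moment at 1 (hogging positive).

Take the reaction at 2 as the redundant and release it; the primary structure is a cantilever fixed at 1.
Free-end deflection of the primary structure under the applied loading (downward +):
  point load 127 at a = 3.4: Pa²(3L − a)/(6EI) = 4160/EI
Flexibility coefficient — unit upward force at 2: δ_{22} = L³/(3EI) = 104.8/EI.
Compatibility at 2: δ_0 − R_2·δ_{22} = 0, so R_2 = 4160/104.8 = 39.69 kN.
Moment equilibrium about 1: M_1 = Σ(load moments about 1) − R_2·L = 431.8 − 39.69×6.8 = 161.9 kN·m.

M_1 = 161.9 kN·m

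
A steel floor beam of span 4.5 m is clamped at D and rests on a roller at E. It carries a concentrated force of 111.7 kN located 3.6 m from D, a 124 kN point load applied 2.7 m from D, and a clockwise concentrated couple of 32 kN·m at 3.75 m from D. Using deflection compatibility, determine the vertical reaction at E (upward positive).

Take the reaction at E as the redundant and release it; the primary structure is a cantilever fixed at D.
Downward deflection at the released point E due to the loads:
  point load 111.7 at a = 3.6: Pa²(3L − a)/(6EI) = 2389/EI
  point load 124 at a = 2.7: Pa²(3L − a)/(6EI) = 1627/EI
  clockwise couple 32 at a = 3.75: M₀a(2L − a)/(2EI) = 315/EI
  δ_0 = 4331/EI
Tip deflection under a unit load at E: L³/(3EI) = 30.38/EI.
Compatibility at E: δ_0 − R_E·δ_{EE} = 0, so R_E = 4331/30.38 = 142.6 kN.

R_E = 142.6 kN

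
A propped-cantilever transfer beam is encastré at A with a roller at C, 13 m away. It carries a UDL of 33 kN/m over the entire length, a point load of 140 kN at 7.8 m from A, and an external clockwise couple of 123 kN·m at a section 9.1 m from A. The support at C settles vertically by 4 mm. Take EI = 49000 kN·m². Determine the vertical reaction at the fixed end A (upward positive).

R_A = 335 kN

Choose R_C as the redundant. The primary structure is the cantilever fixed at A.
Free-end deflection of the primary structure under the applied loading (downward +):
  UDL 33: wL⁴/(8EI) = 117814/EI
  point load 140 at a = 7.8: Pa²(3L − a)/(6EI) = 44292/EI
  clockwise couple 123 at a = 9.1: M₀a(2L − a)/(2EI) = 9458/EI
  δ_0 = 171564/EI
Tip deflection under a unit load at C: L³/(3EI) = 732.3/EI.
With EI = 49000 kN·m²: δ_0 = 3.5013 m and δ_{CC} = 0.014946 m/kN.
Compatibility — the beam at C must follow the support down by 0.004 m: δ_0 − R_C·δ_{CC} = 0.004, so R_C = (3.5013 − 0.004)/0.014946 = 234 kN.
Vertical equilibrium: R_A = ΣP − R_C = 569 − 234 = 335 kN.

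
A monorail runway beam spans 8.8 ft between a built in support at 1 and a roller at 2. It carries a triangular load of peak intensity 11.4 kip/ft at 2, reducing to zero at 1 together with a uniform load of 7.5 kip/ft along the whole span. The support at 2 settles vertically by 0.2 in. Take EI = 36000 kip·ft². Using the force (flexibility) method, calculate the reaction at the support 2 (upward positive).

Take the reaction at 2 as the redundant and release it; the primary structure is a cantilever fixed at 1.
Free-end deflection of the primary structure under the applied loading (downward +):
  triangular load, peak 11.4 at the free end: 11w₀L⁴/(120EI) = 6267/EI
  UDL 7.5: wL⁴/(8EI) = 5622/EI
  δ_0 = 11889/EI
Flexibility coefficient — unit upward force at 2: δ_{22} = L³/(3EI) = 227.2/EI.
With EI = 36000 kip·ft²: δ_0 = 0.33025 ft and δ_{22} = 0.00631 ft/kip.
Compatibility — the beam at 2 must follow the support down by 0.01667 ft: δ_0 − R_2·δ_{22} = 0.01667, so R_2 = (0.33025 − 0.01667)/0.00631 = 49.7 kip.

R_2 = 49.7 kip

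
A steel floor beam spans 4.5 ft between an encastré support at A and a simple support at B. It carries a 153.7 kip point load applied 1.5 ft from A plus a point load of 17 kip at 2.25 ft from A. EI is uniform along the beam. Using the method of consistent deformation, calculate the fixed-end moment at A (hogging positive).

M_A = 142.4 kip·ft

Take the reaction at B as the redundant and release it; the primary structure is a cantilever fixed at A.
Primary-structure tip deflection at B by superposition:
  point load 153.7 at a = 1.5: Pa²(3L − a)/(6EI) = 691.6/EI
  point load 17 at a = 2.25: Pa²(3L − a)/(6EI) = 161.4/EI
  δ_0 = 853/EI
Tip deflection under a unit load at B: L³/(3EI) = 30.38/EI.
Compatibility at B: δ_0 − R_B·δ_{BB} = 0, so R_B = 853/30.38 = 28.08 kip.
Moment equilibrium about A: M_A = Σ(load moments about A) − R_B·L = 268.8 − 28.08×4.5 = 142.4 kip·ft.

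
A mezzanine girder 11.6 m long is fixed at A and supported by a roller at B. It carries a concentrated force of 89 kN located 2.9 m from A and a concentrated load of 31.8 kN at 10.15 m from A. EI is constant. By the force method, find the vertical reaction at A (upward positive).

R_A = 87.28 kN

Take the reaction at B as the redundant and release it; the primary structure is a cantilever fixed at A.
Free-end deflection of the primary structure under the applied loading (downward +):
  point load 89 at a = 2.9: Pa²(3L − a)/(6EI) = 3979/EI
  point load 31.8 at a = 10.15: Pa²(3L − a)/(6EI) = 13459/EI
  δ_0 = 17439/EI
Tip deflection under a unit load at B: L³/(3EI) = 520.3/EI.
The prop prevents deflection at B: R_B = δ_0/δ_{BB} = 17439/520.3 = 33.52 kN.
Vertical equilibrium: R_A = ΣP − R_B = 120.8 − 33.52 = 87.28 kN.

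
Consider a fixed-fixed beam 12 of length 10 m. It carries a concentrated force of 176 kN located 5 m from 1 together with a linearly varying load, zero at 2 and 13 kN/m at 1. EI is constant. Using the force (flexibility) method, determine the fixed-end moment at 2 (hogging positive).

M_2 = 263.3 kN·m

Take the two fixed-end moments M_1, M_2 as redundants; the released structure is the simple span 12.
Simple-span end rotations at 1 and 2 under the given loads:
  at 1: point load 176 at a = 5: Pab(L + b)/(6LEI) = 1100/EI
  at 2: point load 176 at a = 5: Pab(L + a)/(6LEI) = 1100/EI
  at 1: triangular load, peak 13: w₀L³/(45EI) = 288.9/EI
  at 2: triangular load, peak 13: 7w₀L³/(360EI) = 252.8/EI
  θ_10 = 1389/EI,  θ_20 = 1353/EI
Flexibility coefficients: a unit moment at one end gives L/(3EI) there and L/(6EI) at the far end, so f₁₁ = f₂₂ = 3.333/EI and f₁₂ = f₂₁ = 1.667/EI.
Compatibility — zero rotation at each built-in end:
  3.333 M_1 + 1.667 M_2 = 1389
  1.667 M_1 + 3.333 M_2 = 1353
Solving the pair gives M_1 = 285 kN·m and M_2 = 263.3 kN·m (hogging).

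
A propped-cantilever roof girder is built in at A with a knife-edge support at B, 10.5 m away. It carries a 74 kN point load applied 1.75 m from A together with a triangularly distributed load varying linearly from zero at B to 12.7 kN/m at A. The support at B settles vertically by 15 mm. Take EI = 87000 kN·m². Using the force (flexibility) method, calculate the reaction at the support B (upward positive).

R_B = 12.87 kN

Choose R_B as the redundant. The primary structure is the cantilever fixed at A.
Primary-structure tip deflection at B by superposition:
  point load 74 at a = 1.75: Pa²(3L − a)/(6EI) = 1124/EI
  triangular load, peak 12.7 at the fixed end: w₀L⁴/(30EI) = 5146/EI
  δ_0 = 6269/EI
Flexibility coefficient — unit upward force at B: δ_{BB} = L³/(3EI) = 385.9/EI.
With EI = 87000 kN·m²: δ_0 = 0.072061 m and δ_{BB} = 0.004435 m/kN.
Compatibility — the beam at B must follow the support down by 0.015 m: δ_0 − R_B·δ_{BB} = 0.015, so R_B = (0.072061 − 0.015)/0.004435 = 12.87 kN.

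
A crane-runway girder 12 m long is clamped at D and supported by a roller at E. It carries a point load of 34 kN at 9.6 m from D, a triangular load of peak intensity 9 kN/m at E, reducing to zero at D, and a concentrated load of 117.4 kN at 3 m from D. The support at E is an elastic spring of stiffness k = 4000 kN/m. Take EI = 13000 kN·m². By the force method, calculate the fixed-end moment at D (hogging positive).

Remove the prop at E; the released (primary) structure is a cantilever built in at D.
Downward deflection at the released point E due to the loads:
  point load 34 at a = 9.6: Pa²(3L − a)/(6EI) = 13787/EI
  triangular load, peak 9 at the free end: 11w₀L⁴/(120EI) = 17107/EI
  point load 117.4 at a = 3: Pa²(3L − a)/(6EI) = 5811/EI
  δ_0 = 36706/EI
Tip deflection under a unit load at E: L³/(3EI) = 576/EI.
With EI = 13000 kN·m²: δ_0 = 2.8235 m and δ_{EE} = 0.044308 m/kN.
Compatibility — the spring shortens by R_E/k under the reaction it provides: δ_0 − R_E·δ_{EE} = R_E/k. With 1/k = 0.00025 m/kN, R_E = δ_0 / (δ_{EE} + 1/k) = 2.8235 / (0.044308 + 0.00025) = 63.37 kN.
Moment equilibrium about D: M_D = Σ(load moments about D) − R_E·L = 1111 − 63.37×12 = 350.2 kN·m.

M_D = 350.2 kN·m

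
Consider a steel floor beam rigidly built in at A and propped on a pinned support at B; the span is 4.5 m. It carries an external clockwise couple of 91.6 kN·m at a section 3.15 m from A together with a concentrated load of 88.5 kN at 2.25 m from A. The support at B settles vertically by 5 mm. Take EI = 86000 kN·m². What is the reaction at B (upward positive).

R_B = 41.29 kN

Take the reaction at B as the redundant and release it; the primary structure is a cantilever fixed at A.
Free-end deflection of the primary structure under the applied loading (downward +):
  clockwise couple 91.6 at a = 3.15: M₀a(2L − a)/(2EI) = 844/EI
  point load 88.5 at a = 2.25: Pa²(3L − a)/(6EI) = 840.1/EI
  δ_0 = 1684/EI
Flexibility coefficient — unit upward force at B: δ_{BB} = L³/(3EI) = 30.38/EI.
With EI = 86000 kN·m²: δ_0 = 0.019582 m and δ_{BB} = 0.000353 m/kN.
Compatibility — the beam at B must follow the support down by 0.005 m: δ_0 − R_B·δ_{BB} = 0.005, so R_B = (0.019582 − 0.005)/0.000353 = 41.29 kN.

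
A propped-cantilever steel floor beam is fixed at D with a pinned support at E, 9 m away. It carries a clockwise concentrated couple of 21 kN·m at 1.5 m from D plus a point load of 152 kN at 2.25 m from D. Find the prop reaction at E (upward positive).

Take the reaction at E as the redundant and release it; the primary structure is a cantilever fixed at D.
Deflection at E on the released cantilever, summing each load's contribution:
  clockwise couple 21 at a = 1.5: M₀a(2L − a)/(2EI) = 259.9/EI
  point load 152 at a = 2.25: Pa²(3L − a)/(6EI) = 3174/EI
  δ_0 = 3434/EI
Flexibility coefficient — unit upward force at E: δ_{EE} = L³/(3EI) = 243/EI.
The prop prevents deflection at E: R_E = δ_0/δ_{EE} = 3434/243 = 14.13 kN.

R_E = 14.13 kN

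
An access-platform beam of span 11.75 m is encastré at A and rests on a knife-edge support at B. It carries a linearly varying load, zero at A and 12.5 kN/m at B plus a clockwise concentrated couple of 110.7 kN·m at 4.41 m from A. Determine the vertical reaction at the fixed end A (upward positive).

Choose R_B as the redundant. The primary structure is the cantilever fixed at A.
Deflection at B on the released cantilever, summing each load's contribution:
  triangular load, peak 12.5 at the free end: 11w₀L⁴/(120EI) = 21841/EI
  clockwise couple 110.7 at a = 4.41: M₀a(2L − a)/(2EI) = 4660/EI
  δ_0 = 26501/EI
Tip deflection under a unit load at B: L³/(3EI) = 540.7/EI.
Compatibility at B: δ_0 − R_B·δ_{BB} = 0, so R_B = 26501/540.7 = 49.01 kN.
Vertical equilibrium: R_A = ΣP − R_B = 73.44 − 49.01 = 24.43 kN.

R_A = 24.43 kN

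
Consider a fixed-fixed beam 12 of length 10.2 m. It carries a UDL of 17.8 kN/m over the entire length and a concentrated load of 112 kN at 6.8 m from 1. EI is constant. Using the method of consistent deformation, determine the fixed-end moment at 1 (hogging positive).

M_1 = 238.9 kN·m

Release both end moments; the primary structure is a simply-supported span 12 with redundants M_1 and M_2.
On the primary (simply-supported) span, the end slopes from the loading are:
  at 1: UDL 17.8: wL³/(24EI) = 787.1/EI
  at 2: UDL 17.8: wL³/(24EI) = 787.1/EI
  at 1: point load 112 at a = 6.8: Pab(L + b)/(6LEI) = 575.4/EI
  at 2: point load 112 at a = 6.8: Pab(L + a)/(6LEI) = 719.3/EI
  θ_10 = 1362/EI,  θ_20 = 1506/EI
Flexibility coefficients: a unit moment at one end gives L/(3EI) there and L/(6EI) at the far end, so f₁₁ = f₂₂ = 3.4/EI and f₁₂ = f₂₁ = 1.7/EI.
Compatibility — zero rotation at each built-in end:
  3.4 M_1 + 1.7 M_2 = 1362
  1.7 M_1 + 3.4 M_2 = 1506
Solving the pair gives M_1 = 238.9 kN·m and M_2 = 323.6 kN·m (hogging).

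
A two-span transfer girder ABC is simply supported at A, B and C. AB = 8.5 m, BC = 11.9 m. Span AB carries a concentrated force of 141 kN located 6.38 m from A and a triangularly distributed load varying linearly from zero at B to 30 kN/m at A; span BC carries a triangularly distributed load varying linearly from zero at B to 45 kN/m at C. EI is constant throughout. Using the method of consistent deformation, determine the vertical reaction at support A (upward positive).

R_A = 78.83 kN

Take M_B as the redundant. Released structure: two simple spans AB and BC with a hinge at B.
End slopes at the hinge B, treating each span as simply supported:
  span AB: point load 141 at a = 6.38: Pab(L + a)/(6LEI) = 556.4/EI
  span AB: triangular load, peak 30: 7w₀L³/(360EI) = 358.2/EI
  span BC: triangular load, peak 45: 7w₀L³/(360EI) = 1475/EI
  relative rotation θ_0 = (914.7 + 1475)/EI = 2389/EI
A unit hogging moment at B produces rotation L₁/(3EI) + L₂/(3EI) = 6.8/EI.
Compatibility: M_B·(L₁+L₂)/(3EI) = θ_0, giving M_B = 351.4 kN·m (hogging).
Span AB, ΣM about A with M_B applied at B: R_B^{AB}·8.5 = 1261 + 351.4, so R_B^{AB} = 189.7 kN and R_A = 268.5 − 189.7 = 78.83 kN.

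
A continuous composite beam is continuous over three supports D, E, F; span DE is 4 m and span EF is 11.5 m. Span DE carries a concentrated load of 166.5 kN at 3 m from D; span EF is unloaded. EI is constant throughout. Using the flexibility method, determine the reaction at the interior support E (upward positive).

R_E = 134.4 kN

Insert a hinge at E; M_E is the redundant, and each span becomes simply supported.
Discontinuity in slope at E on the released structure — sum the simple-span end rotations:
  span DE: point load 166.5 at a = 3: Pab(L + a)/(6LEI) = 145.7/EI
  relative rotation θ_0 = (145.7 + 0)/EI = 145.7/EI
A unit hogging moment at E produces rotation L₁/(3EI) + L₂/(3EI) = 5.167/EI.
Compatibility: M_E·(L₁+L₂)/(3EI) = θ_0, giving M_E = 28.2 kN·m (hogging).
Span DE, ΣM about D with M_E applied at E: R_E^{DE}·4 = 499.5 + 28.2, so R_E^{DE} = 131.9 kN and R_D = 166.5 − 131.9 = 34.58 kN.
Span EF, ΣM about F: R_E^{EF}·11.5 = 0 + 28.2, so R_E^{EF} = 2.452 kN and R_F = 0 − 2.452 = -2.452 kN.
R_E = 131.9 + 2.452 = 134.4 kN.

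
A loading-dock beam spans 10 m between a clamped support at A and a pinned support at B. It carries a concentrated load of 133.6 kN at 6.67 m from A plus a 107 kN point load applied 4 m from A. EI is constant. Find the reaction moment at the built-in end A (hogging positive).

Take the reaction at B as the redundant and release it; the primary structure is a cantilever fixed at A.
Downward deflection at the released point B due to the loads:
  point load 133.6 at a = 6.67: Pa²(3L − a)/(6EI) = 23111/EI
  point load 107 at a = 4: Pa²(3L − a)/(6EI) = 7419/EI
  δ_0 = 30530/EI
Tip deflection under a unit load at B: L³/(3EI) = 333.3/EI.
Compatibility at B: δ_0 − R_B·δ_{BB} = 0, so R_B = 30530/333.3 = 91.59 kN.
Moment equilibrium about A: M_A = Σ(load moments about A) − R_B·L = 1319 − 91.59×10 = 403.2 kN·m.

M_A = 403.2 kN·m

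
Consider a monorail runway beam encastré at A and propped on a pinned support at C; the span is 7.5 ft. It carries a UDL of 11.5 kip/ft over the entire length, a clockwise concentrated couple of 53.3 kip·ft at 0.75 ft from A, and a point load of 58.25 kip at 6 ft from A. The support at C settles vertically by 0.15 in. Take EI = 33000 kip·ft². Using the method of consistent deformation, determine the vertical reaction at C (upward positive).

R_C = 72.44 kip

Release the roller at C. Primary structure: cantilever fixed at A.
Free-end deflection of the primary structure under the applied loading (downward +):
  UDL 11.5: wL⁴/(8EI) = 4548/EI
  clockwise couple 53.3 at a = 0.75: M₀a(2L − a)/(2EI) = 284.8/EI
  point load 58.25 at a = 6: Pa²(3L − a)/(6EI) = 5767/EI
  δ_0 = 10600/EI
Flexibility coefficient — unit upward force at C: δ_{CC} = L³/(3EI) = 140.6/EI.
With EI = 33000 kip·ft²: δ_0 = 0.32121 ft and δ_{CC} = 0.004261 ft/kip.
Compatibility — the beam at C must follow the support down by 0.0125 ft: δ_0 − R_C·δ_{CC} = 0.0125, so R_C = (0.32121 − 0.0125)/0.004261 = 72.44 kip.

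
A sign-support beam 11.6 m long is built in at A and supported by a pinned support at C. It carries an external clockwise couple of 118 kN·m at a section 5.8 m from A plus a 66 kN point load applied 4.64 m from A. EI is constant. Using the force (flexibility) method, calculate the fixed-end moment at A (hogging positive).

M_A = 132.2 kN·m

Take the reaction at C as the redundant and release it; the primary structure is a cantilever fixed at A.
Downward deflection at the released point C due to the loads:
  clockwise couple 118 at a = 5.8: M₀a(2L − a)/(2EI) = 5954/EI
  point load 66 at a = 4.64: Pa²(3L − a)/(6EI) = 7143/EI
  δ_0 = 13097/EI
Flexibility coefficient — unit upward force at C: δ_{CC} = L³/(3EI) = 520.3/EI.
The prop prevents deflection at C: R_C = δ_0/δ_{CC} = 13097/520.3 = 25.17 kN.
Moment equilibrium about A: M_A = Σ(load moments about A) − R_C·L = 424.2 − 25.17×11.6 = 132.2 kN·m.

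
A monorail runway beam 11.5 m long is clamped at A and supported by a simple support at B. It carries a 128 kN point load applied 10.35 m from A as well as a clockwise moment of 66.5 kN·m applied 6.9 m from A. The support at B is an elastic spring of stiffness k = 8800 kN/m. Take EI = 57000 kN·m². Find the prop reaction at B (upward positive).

R_B = 114.7 kN

Choose R_B as the redundant. The primary structure is the cantilever fixed at A.
Primary-structure tip deflection at B by superposition:
  point load 128 at a = 10.35: Pa²(3L − a)/(6EI) = 55190/EI
  clockwise couple 66.5 at a = 6.9: M₀a(2L − a)/(2EI) = 3694/EI
  δ_0 = 58883/EI
Tip deflection under a unit load at B: L³/(3EI) = 507/EI.
With EI = 57000 kN·m²: δ_0 = 1.033 m and δ_{BB} = 0.008894 m/kN.
Compatibility — the spring shortens by R_B/k under the reaction it provides: δ_0 − R_B·δ_{BB} = R_B/k. With 1/k = 0.000114 m/kN, R_B = δ_0 / (δ_{BB} + 1/k) = 1.033 / (0.008894 + 0.000114) = 114.7 kN.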